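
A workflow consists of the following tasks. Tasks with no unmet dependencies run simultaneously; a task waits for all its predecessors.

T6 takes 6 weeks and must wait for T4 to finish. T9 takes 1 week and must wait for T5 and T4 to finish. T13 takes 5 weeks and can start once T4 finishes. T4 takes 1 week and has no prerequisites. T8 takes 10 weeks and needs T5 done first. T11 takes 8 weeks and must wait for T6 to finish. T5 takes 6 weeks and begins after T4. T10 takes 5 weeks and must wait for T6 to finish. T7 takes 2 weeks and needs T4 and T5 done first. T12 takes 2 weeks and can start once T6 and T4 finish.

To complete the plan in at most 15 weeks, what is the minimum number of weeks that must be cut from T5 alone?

2

Current finish: 17 weeks; target: 15.
T5 is on every critical path, so each week cut from T5 cuts the finish by one (this holds down to a finish of 15).
Need 17 − 15 = 2 weeks off T5 → T5 becomes 4 weeks, finish becomes 15.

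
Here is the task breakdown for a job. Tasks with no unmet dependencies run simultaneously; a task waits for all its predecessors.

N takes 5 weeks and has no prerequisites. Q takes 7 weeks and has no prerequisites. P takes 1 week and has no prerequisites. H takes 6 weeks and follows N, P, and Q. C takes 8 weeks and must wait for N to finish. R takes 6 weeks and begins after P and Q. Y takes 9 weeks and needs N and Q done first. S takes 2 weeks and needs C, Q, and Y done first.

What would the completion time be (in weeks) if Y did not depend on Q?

Before: longest chain Q→Y→S = 7+9+2 = 18, finish 18.
Without Q→Y, Y's earliest start moves from 7 to 5.
After: N→Y→S = 5+9+2 = 16 → 16 weeks.

16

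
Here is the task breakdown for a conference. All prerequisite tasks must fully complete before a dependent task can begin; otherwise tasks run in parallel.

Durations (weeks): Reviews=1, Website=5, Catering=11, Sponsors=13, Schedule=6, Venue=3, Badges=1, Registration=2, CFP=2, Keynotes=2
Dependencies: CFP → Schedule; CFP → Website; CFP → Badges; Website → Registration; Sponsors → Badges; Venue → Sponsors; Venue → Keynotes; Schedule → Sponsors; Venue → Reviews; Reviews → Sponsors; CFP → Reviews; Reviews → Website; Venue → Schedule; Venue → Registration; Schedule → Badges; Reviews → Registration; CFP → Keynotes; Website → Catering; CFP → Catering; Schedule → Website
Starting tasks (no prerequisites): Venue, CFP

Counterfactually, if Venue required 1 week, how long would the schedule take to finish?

As given, the longest chain is Venue→Schedule→Website→Catering = 3+6+5+11 = 25, so the finish is 25 weeks.
Venue is on the critical path; changing it to 1 makes that path 23 weeks.
The binding chain switches to CFP→Schedule→Website→Catering = 2+6+5+11 = 24; finish 24 weeks.

24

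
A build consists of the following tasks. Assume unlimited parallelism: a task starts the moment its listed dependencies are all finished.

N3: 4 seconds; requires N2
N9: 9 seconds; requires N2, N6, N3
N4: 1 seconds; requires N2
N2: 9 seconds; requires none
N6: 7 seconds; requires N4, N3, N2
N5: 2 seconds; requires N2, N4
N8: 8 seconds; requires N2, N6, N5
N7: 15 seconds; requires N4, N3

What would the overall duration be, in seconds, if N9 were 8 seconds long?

Baseline: N2→N3→N6→N9 = 9+4+7+9 = 29 → 29 seconds.
N9 lies on that path, so at 8 seconds the path becomes 28 seconds.
New critical path: N2→N3→N6→N8 = 9+4+7+8 = 28 ⇒ 28 seconds.

28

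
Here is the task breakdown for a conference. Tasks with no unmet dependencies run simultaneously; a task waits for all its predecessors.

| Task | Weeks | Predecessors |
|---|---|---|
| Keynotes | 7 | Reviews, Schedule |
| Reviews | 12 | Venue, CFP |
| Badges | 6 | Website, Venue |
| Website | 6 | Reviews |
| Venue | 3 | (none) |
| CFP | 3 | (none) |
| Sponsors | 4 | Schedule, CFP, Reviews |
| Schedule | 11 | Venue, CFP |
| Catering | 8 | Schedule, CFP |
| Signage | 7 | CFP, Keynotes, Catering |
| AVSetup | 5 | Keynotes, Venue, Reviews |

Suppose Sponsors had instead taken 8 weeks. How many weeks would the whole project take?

29

Baseline: Venue→Reviews→Keynotes→Signage = 3+12+7+7 = 29 → 29 weeks.
Sponsors has 10 weeks of float (longest path through it is 19).
The critical path is still Venue→Reviews→Keynotes→Signage; finish is now 29 weeks.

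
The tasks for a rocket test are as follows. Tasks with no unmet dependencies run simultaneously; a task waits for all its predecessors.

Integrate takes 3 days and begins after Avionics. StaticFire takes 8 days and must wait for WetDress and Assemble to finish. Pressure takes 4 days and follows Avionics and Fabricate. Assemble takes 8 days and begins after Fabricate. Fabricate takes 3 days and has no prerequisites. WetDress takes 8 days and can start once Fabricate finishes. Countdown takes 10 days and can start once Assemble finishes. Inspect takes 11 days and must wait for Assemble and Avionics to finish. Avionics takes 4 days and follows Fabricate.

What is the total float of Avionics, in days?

4

Critical path: Fabricate→Assemble→Inspect = 3+8+11 = 22, so the finish is 22 days.
The longest chain containing Avionics totals 18 days.
Float = 22 − 18 = 4.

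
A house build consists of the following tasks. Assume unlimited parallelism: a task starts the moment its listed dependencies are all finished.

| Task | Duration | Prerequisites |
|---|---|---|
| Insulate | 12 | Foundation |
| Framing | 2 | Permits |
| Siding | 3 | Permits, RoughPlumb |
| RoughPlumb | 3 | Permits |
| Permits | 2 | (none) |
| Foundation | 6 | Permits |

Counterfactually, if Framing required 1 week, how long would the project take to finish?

20

Actual critical path: Permits→Foundation→Insulate = 2+6+12 = 20 ⇒ 20 weeks.
The longest path through Framing is only 4 weeks, so Framing has float 16.
The critical path is still Permits→Foundation→Insulate; finish is now 20 weeks.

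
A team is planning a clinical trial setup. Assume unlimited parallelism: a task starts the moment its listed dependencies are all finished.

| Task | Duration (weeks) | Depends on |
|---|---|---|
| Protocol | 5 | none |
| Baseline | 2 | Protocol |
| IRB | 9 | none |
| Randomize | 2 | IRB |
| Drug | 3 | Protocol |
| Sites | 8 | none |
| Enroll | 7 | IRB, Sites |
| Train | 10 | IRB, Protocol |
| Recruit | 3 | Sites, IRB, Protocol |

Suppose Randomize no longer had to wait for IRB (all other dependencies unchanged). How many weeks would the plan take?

19

Original critical path: IRB→Train = 9+10 = 19 ⇒ 19 weeks.
Without IRB→Randomize, Randomize's earliest start moves from 9 to 0.
New critical path: IRB→Train = 9+10 = 19 ⇒ 19 weeks.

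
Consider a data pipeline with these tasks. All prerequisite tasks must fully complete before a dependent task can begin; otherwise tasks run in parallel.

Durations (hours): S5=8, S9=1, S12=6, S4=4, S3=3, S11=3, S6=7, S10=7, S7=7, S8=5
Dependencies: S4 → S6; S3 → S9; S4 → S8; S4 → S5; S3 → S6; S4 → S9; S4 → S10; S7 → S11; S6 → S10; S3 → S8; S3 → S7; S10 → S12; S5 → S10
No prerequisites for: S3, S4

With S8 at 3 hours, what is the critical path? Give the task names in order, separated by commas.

S4, S5, S10, S12

Actual critical path: S4→S5→S10→S12 = 4+8+7+6 = 25 ⇒ 25 hours.
The longest path through S8 is only 9 hours, so S8 has float 16.
No other chain overtakes it, so the finish is 25 hours.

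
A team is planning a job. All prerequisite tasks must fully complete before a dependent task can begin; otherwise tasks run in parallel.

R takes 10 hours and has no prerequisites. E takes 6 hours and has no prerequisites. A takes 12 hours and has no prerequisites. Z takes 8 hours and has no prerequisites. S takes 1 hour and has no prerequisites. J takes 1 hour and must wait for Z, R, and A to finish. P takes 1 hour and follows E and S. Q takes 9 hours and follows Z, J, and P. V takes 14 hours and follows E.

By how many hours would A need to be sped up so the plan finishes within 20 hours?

Current finish: 22 hours; target: 20.
A is on every critical path, so each hour cut from A cuts the finish by one (this holds down to a finish of 20).
Need 22 − 20 = 2 hours off A → A becomes 10 hours, finish becomes 20.

2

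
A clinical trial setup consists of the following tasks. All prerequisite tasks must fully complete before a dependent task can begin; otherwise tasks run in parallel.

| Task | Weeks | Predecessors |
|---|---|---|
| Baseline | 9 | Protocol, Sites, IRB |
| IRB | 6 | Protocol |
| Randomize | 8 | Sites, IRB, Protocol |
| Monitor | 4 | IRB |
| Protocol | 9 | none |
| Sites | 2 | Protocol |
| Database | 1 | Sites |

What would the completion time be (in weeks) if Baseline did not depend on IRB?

23

Before: longest chain Protocol→IRB→Baseline = 9+6+9 = 24, finish 24.
Without IRB→Baseline, Baseline's earliest start moves from 15 to 11.
New critical path: Protocol→IRB→Randomize = 9+6+8 = 23 ⇒ 23 weeks.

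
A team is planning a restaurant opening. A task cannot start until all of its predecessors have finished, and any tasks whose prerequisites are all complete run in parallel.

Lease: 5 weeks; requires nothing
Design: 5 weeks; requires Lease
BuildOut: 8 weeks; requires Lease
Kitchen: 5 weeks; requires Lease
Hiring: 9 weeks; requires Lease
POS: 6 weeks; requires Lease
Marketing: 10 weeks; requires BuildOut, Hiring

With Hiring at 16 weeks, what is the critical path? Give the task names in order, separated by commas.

Lease, Hiring, Marketing

The binding path is Lease→Hiring→Marketing = 5+9+10 = 24; finish at 24 weeks.
Since Hiring is critical, the +7 change carries straight to that chain (now 31 weeks).
That remains the longest chain; total 31 weeks.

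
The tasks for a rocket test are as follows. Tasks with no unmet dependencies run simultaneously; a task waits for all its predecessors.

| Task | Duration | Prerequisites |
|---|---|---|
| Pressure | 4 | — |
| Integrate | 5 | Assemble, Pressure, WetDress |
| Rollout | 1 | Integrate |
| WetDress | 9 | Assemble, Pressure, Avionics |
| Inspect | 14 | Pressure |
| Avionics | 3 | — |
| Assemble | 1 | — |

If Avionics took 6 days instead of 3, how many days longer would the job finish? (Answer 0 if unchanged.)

2

The binding path is Pressure→WetDress→Integrate→Rollout = 4+9+5+1 = 19; finish at 19 days.
The longest path through Avionics is only 18 days, so Avionics has float 1.
Now Avionics→WetDress→Integrate→Rollout = 6+9+5+1 = 21 is longest, so the finish becomes 21 days.
Change in finish: 21 − 19 = +2 days.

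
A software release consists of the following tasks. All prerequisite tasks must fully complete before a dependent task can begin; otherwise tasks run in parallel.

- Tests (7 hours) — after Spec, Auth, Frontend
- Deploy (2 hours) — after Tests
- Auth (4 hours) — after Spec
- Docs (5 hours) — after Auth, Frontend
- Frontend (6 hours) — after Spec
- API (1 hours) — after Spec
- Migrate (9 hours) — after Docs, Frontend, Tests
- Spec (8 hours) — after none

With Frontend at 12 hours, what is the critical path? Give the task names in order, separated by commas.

As given, the longest chain is Spec→Frontend→Tests→Migrate = 8+6+7+9 = 30, so the finish is 30 hours.
Since Frontend is critical, the +6 change carries straight to that chain (now 36 hours).
No other chain overtakes it, so the finish is 36 hours.

Spec, Frontend, Tests, Migrate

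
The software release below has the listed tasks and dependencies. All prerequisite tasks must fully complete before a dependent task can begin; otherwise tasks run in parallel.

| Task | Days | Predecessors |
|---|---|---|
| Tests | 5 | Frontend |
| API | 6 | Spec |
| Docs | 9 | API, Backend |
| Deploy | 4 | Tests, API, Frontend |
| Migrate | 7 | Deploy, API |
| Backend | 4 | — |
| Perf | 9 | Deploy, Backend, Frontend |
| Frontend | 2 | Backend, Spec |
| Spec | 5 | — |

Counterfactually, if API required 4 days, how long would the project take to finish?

Critical path before the change: Spec→Frontend→Tests→Deploy→Perf = 5+2+5+4+9 = 25 giving 25 days.
API has 1 day of float (longest path through it is 24).
No other chain overtakes it, so the finish is 25 days.

25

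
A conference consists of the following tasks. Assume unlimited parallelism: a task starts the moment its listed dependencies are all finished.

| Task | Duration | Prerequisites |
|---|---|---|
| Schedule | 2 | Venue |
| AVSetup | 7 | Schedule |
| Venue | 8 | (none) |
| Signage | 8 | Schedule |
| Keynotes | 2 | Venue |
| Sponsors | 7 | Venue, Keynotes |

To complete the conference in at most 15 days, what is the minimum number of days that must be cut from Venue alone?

3

Current finish: 18 days; target: 15.
Venue is on every critical path, so each day cut from Venue cuts the finish by one (this holds down to a finish of 11).
Need 18 − 15 = 3 days off Venue → Venue becomes 5 days, finish becomes 15.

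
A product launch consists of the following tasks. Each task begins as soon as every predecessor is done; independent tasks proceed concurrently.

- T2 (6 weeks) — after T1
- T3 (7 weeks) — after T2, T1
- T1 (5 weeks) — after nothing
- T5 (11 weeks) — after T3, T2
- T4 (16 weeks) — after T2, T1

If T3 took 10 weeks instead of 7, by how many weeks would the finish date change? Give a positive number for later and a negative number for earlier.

3

The binding path is T1→T2→T3→T5 = 5+6+7+11 = 29; finish at 29 weeks.
T3 lies on that path, so at 10 weeks the path becomes 32 weeks.
No other chain overtakes it, so the finish is 32 weeks.
Change in finish: 32 − 29 = +3 weeks.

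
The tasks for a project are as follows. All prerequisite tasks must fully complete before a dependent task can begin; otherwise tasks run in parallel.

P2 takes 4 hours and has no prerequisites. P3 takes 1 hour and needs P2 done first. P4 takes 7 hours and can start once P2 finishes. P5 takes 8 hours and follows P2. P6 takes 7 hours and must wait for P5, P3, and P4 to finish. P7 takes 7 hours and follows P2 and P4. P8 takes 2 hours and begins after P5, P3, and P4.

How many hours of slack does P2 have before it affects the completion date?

0

The longest chain is P2→P5→P6 = 4+8+7 = 19; overall finish 19 hours.
The longest chain containing P2 totals 19 hours.
Float = 19 − 19 = 0.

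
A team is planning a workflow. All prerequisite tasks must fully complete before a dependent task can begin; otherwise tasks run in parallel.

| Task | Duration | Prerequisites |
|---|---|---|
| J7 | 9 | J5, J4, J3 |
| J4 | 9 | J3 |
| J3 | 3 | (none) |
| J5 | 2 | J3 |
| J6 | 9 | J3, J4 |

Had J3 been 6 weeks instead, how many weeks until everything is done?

24

Actual critical path: J3→J4→J6 = 3+9+9 = 21 ⇒ 21 weeks.
Since J3 is critical, the +3 change carries straight to that chain (now 24 weeks).
No other chain overtakes it, so the finish is 24 weeks.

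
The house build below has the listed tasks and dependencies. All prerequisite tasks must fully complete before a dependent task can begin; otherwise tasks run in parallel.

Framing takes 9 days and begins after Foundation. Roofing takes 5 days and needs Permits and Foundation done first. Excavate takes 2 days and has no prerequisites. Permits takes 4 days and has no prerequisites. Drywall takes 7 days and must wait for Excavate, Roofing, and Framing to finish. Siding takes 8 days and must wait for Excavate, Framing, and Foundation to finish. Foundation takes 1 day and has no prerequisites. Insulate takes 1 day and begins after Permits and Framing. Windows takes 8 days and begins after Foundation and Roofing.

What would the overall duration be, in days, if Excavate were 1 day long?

Actual critical path: Foundation→Framing→Siding = 1+9+8 = 18 ⇒ 18 days.
The longest path through Excavate is only 10 days, so Excavate has float 8.
The critical path is still Foundation→Framing→Siding; finish is now 18 days.

18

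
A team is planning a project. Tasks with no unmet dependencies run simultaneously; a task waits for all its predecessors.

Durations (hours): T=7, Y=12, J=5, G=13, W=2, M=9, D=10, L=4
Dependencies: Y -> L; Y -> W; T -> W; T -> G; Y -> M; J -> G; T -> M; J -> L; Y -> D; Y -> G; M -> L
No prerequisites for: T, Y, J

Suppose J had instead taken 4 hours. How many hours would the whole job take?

25

Actual critical path: Y→G = 12+13 = 25 ⇒ 25 hours.
The longest path through J is only 18 hours, so J has float 7.
No other chain overtakes it, so the finish is 25 hours.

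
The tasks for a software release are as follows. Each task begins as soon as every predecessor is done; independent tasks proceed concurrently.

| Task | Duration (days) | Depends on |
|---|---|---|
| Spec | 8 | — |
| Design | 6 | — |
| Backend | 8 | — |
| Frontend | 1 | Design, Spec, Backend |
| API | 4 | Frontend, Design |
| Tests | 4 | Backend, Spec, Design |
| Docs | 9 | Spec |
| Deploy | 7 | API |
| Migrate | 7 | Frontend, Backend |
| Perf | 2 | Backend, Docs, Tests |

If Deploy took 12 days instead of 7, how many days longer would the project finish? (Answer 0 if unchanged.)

Critical path before the change: Spec→Frontend→API→Deploy = 8+1+4+7 = 20 giving 20 days.
Since Deploy is critical, the +5 change carries straight to that chain (now 25 days).
No other chain overtakes it, so the finish is 25 days.
Change in finish: 25 − 20 = +5 days.

5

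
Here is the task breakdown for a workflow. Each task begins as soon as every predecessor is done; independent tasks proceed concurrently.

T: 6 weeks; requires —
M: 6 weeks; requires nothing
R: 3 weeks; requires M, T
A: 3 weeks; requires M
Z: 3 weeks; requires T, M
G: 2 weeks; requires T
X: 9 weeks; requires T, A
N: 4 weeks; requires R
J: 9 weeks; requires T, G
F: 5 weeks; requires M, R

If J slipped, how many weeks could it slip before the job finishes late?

1

M→A→X = 6+3+9 = 18 sets the makespan at 18 weeks.
The longest chain containing J totals 17 weeks.
Float = 18 − 17 = 1.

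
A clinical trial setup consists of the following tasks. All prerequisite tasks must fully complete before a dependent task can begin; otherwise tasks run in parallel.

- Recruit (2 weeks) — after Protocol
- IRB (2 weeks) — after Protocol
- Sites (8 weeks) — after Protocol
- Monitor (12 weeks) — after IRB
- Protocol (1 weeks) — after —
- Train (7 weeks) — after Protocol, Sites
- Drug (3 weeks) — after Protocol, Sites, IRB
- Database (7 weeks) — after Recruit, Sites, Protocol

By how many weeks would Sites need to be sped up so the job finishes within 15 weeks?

1

Current finish: 16 weeks; target: 15.
Sites is on every critical path, so each week cut from Sites cuts the finish by one (this holds down to a finish of 15).
Need 16 − 15 = 1 week off Sites → Sites becomes 7 weeks, finish becomes 15.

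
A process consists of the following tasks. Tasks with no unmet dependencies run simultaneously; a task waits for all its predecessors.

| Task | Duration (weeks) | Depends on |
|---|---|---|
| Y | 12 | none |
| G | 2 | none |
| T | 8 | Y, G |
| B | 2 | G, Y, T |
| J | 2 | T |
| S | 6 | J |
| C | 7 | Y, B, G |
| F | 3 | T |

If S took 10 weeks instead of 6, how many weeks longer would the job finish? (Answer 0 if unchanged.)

The binding path is Y→T→B→C = 12+8+2+7 = 29; finish at 29 weeks.
S is off the critical path — its longest chain is 28 weeks, giving 1 of slack.
The binding chain switches to Y→T→J→S = 12+8+2+10 = 32; finish 32 weeks.
Change in finish: 32 − 29 = +3 weeks.

3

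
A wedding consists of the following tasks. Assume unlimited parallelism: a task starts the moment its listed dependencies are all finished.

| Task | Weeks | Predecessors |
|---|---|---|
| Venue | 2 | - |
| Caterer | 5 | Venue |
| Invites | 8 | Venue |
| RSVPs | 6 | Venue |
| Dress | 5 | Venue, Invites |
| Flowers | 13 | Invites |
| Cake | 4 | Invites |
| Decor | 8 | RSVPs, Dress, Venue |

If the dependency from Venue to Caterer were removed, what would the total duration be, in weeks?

With the dependency in place, Venue→Invites→Dress→Decor = 2+8+5+8 = 23 sets the finish at 23 weeks.
Without Venue→Caterer, Caterer's earliest start moves from 2 to 0.
The longest chain is now Venue→Invites→Dress→Decor = 2+8+5+8 = 23, so the schedule takes 23 weeks.

23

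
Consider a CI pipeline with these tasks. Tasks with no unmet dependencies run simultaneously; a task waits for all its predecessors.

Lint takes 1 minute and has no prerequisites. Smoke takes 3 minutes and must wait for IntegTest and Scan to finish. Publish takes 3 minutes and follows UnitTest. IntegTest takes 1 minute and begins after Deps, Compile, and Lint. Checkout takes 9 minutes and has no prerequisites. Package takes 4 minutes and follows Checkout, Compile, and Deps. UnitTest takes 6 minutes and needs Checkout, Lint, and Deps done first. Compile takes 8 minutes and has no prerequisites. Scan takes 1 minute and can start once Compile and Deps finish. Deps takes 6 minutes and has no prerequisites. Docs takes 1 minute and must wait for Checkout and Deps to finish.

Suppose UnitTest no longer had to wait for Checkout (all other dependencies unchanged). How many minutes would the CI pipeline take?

Original critical path: Checkout→UnitTest→Publish = 9+6+3 = 18 ⇒ 18 minutes.
Without Checkout→UnitTest, UnitTest's earliest start moves from 9 to 6.
After: Deps→UnitTest→Publish = 6+6+3 = 15 → 15 minutes.

15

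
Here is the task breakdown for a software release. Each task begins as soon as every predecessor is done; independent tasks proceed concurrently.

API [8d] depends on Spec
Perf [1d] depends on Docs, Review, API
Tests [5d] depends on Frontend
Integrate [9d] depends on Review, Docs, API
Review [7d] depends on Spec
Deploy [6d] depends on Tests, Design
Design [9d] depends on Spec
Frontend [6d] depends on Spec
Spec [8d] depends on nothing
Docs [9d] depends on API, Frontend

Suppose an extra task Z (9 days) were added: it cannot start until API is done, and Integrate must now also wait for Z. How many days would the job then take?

Originally the job takes 34 days.
With Z inserted, Integrate now waits for max(Review, Docs, API, Z).
New critical path: Spec→API→Z→Integrate = 8+8+9+9 = 34 ⇒ 34 days.

34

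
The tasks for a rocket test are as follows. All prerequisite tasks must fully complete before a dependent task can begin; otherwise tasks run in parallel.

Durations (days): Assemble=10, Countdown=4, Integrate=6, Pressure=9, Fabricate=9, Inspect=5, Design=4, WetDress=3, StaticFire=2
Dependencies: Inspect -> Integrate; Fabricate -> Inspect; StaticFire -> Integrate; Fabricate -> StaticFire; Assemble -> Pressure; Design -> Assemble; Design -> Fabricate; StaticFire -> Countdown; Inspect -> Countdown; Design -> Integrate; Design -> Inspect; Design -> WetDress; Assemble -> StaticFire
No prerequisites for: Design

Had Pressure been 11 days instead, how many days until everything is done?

Baseline: Design→Fabricate→Inspect→Integrate = 4+9+5+6 = 24 → 24 days.
Pressure has 1 day of float (longest path through it is 23).
Now Design→Assemble→Pressure = 4+10+11 = 25 is longest, so the finish becomes 25 days.

25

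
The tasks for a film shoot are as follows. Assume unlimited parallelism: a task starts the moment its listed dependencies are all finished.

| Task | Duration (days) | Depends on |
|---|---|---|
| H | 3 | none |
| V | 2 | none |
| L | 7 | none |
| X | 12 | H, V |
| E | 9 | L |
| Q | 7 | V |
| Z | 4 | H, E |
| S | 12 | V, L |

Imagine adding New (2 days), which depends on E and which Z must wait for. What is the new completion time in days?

Originally the project takes 20 days.
With New inserted, Z now waits for max(H, E, New).
New critical path: L→E→New→Z = 7+9+2+4 = 22 ⇒ 22 days.

22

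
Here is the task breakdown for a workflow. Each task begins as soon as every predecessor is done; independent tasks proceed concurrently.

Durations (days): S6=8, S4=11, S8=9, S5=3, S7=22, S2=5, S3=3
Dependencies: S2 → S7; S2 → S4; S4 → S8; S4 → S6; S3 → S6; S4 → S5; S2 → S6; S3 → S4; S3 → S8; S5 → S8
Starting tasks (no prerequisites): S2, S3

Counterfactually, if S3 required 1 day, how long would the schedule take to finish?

Critical path before the change: S2→S4→S5→S8 = 5+11+3+9 = 28 giving 28 days.
S3 is off the critical path — its longest chain is 26 days, giving 2 of slack.
That remains the longest chain; total 28 days.

28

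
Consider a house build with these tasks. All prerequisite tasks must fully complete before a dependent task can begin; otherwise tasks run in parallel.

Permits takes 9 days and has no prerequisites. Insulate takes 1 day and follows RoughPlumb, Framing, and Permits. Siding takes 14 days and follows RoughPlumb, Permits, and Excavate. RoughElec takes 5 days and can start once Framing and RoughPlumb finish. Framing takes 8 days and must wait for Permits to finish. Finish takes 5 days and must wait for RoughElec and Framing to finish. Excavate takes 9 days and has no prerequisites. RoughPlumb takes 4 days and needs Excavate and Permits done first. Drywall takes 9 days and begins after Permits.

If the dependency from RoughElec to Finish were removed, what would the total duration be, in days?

With the dependency in place, Permits→Framing→RoughElec→Finish = 9+8+5+5 = 27 sets the finish at 27 days.
Without RoughElec→Finish, Finish's earliest start moves from 22 to 17.
New critical path: Permits→RoughPlumb→Siding = 9+4+14 = 27 ⇒ 27 days.

27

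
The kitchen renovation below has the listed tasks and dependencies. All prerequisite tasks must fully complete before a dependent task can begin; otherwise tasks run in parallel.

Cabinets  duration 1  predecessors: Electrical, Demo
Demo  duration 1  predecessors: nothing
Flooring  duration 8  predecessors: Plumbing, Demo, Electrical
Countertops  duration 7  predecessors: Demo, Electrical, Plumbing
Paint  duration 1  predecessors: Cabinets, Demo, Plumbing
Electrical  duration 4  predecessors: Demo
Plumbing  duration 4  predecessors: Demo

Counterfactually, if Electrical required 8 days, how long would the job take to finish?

17

Baseline: Demo→Electrical→Flooring = 1+4+8 = 13 → 13 days.
Since Electrical is critical, the +4 change carries straight to that chain (now 17 days).
The critical path is still Demo→Electrical→Flooring; finish is now 17 days.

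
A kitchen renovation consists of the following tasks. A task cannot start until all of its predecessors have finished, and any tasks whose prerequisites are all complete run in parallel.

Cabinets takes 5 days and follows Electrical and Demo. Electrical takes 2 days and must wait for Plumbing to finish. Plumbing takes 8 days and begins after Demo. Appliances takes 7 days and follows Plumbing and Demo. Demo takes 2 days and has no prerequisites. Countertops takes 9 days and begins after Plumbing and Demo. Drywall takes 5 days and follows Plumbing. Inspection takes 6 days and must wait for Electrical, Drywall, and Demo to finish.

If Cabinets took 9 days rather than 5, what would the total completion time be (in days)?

The binding path is Demo→Plumbing→Drywall→Inspection = 2+8+5+6 = 21; finish at 21 days.
Cabinets has 4 days of float (longest path through it is 17).
Now Demo→Plumbing→Electrical→Cabinets = 2+8+2+9 = 21 is longest, so the finish becomes 21 days.

21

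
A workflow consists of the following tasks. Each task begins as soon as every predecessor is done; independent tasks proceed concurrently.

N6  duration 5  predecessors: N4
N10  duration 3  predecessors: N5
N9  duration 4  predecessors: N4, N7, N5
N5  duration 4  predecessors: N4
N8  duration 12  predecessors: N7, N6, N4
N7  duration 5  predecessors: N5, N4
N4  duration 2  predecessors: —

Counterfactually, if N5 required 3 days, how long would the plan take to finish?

Critical path before the change: N4→N5→N7→N8 = 2+4+5+12 = 23 giving 23 days.
N5 is on the critical path; changing it to 3 makes that path 22 days.
No other chain overtakes it, so the finish is 22 days.

22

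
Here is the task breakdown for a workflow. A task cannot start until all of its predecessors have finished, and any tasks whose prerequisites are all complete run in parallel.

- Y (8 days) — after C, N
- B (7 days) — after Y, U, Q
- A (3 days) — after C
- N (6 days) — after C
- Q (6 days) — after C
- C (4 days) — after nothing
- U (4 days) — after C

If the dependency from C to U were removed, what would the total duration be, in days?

25

Before: longest chain C→N→Y→B = 4+6+8+7 = 25, finish 25.
Without C→U, U's earliest start moves from 4 to 0.
New critical path: C→N→Y→B = 4+6+8+7 = 25 ⇒ 25 days.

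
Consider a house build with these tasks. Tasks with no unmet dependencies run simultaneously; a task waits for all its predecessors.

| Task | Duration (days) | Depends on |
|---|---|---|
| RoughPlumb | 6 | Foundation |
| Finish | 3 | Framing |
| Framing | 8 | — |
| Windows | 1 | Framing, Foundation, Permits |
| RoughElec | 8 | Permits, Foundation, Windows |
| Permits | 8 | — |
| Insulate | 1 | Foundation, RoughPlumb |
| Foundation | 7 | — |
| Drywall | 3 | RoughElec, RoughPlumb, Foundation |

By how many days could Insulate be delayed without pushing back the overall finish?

6

Permits→Windows→RoughElec→Drywall = 8+1+8+3 = 20 sets the makespan at 20 days.
The longest chain containing Insulate totals 14 days.
Float = 20 − 14 = 6.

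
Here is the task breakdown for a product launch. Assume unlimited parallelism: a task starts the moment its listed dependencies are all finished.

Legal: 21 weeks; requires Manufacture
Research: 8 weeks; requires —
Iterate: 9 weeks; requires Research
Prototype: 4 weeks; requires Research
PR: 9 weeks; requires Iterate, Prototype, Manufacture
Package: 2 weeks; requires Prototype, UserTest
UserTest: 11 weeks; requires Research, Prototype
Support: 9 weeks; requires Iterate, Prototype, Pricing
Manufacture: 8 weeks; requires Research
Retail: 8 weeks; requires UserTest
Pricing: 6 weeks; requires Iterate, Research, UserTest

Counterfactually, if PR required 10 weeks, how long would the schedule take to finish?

38

Critical path before the change: Research→Prototype→UserTest→Pricing→Support = 8+4+11+6+9 = 38 giving 38 weeks.
PR is off the critical path — its longest chain is 26 weeks, giving 12 of slack.
No other chain overtakes it, so the finish is 38 weeks.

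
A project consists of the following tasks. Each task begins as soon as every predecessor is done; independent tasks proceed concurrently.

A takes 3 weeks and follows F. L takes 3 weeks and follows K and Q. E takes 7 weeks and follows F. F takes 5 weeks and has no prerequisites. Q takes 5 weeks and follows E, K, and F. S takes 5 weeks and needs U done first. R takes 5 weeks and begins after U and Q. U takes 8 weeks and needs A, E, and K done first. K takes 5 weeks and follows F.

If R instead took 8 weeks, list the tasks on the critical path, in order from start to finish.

The binding path is F→E→U→R = 5+7+8+5 = 25; finish at 25 weeks.
R lies on that path, so at 8 weeks the path becomes 28 weeks.
No other chain overtakes it, so the finish is 28 weeks.

F, E, U, R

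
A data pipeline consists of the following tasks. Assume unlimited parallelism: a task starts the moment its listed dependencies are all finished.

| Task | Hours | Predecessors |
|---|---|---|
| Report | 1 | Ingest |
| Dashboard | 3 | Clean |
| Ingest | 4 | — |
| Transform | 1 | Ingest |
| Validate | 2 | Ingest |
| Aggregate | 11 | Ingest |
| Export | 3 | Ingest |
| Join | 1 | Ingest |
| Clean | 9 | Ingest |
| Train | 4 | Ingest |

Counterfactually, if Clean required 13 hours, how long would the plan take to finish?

Critical path before the change: Ingest→Clean→Dashboard = 4+9+3 = 16 giving 16 hours.
Clean lies on that path, so at 13 hours the path becomes 20 hours.
The critical path is still Ingest→Clean→Dashboard; finish is now 20 hours.

20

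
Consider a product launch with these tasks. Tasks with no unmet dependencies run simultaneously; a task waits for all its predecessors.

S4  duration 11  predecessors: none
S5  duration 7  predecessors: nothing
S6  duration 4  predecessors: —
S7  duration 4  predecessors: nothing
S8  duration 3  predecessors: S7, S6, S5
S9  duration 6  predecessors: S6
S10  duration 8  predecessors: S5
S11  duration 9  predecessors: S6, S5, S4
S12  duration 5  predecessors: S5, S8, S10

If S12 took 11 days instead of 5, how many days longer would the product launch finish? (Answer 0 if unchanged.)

The binding path is S5→S10→S12 = 7+8+5 = 20; finish at 20 days.
Since S12 is critical, the +6 change carries straight to that chain (now 26 days).
The critical path is still S5→S10→S12; finish is now 26 days.
Change in finish: 26 − 20 = +6 days.

6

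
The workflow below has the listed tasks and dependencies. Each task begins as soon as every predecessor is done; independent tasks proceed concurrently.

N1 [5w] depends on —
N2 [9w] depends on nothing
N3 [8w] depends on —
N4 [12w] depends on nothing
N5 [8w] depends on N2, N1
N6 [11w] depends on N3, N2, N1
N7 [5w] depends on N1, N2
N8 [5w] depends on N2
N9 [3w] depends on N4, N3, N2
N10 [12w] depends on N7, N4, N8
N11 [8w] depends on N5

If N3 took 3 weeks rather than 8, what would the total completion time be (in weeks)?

As given, the longest chain is N2→N7→N10 = 9+5+12 = 26, so the finish is 26 weeks.
N3 is off the critical path — its longest chain is 19 weeks, giving 7 of slack.
That remains the longest chain; total 26 weeks.

26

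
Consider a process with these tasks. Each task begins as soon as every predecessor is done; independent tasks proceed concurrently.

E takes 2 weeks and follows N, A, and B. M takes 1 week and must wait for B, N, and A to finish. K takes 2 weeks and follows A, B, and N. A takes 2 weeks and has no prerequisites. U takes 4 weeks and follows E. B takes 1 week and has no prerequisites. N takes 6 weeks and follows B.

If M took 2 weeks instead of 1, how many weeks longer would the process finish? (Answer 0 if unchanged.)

0

As given, the longest chain is B→N→E→U = 1+6+2+4 = 13, so the finish is 13 weeks.
The longest path through M is only 8 weeks, so M has float 5.
The critical path is still B→N→E→U; finish is now 13 weeks.
Change in finish: 13 − 13 = +0 weeks.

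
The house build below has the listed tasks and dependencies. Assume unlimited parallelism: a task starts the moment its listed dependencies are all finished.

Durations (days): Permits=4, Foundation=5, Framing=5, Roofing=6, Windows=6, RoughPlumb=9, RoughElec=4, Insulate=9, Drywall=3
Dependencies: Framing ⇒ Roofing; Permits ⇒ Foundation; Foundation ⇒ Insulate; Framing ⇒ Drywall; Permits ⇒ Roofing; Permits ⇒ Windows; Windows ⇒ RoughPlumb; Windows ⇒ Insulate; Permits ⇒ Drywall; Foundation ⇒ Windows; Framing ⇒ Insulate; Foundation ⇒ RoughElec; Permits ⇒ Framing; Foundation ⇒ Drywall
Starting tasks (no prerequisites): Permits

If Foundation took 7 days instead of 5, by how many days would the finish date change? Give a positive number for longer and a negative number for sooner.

2

Actual critical path: Permits→Foundation→Windows→RoughPlumb = 4+5+6+9 = 24 ⇒ 24 days.
Since Foundation is critical, the +2 change carries straight to that chain (now 26 days).
No other chain overtakes it, so the finish is 26 days.
Change in finish: 26 − 24 = +2 days.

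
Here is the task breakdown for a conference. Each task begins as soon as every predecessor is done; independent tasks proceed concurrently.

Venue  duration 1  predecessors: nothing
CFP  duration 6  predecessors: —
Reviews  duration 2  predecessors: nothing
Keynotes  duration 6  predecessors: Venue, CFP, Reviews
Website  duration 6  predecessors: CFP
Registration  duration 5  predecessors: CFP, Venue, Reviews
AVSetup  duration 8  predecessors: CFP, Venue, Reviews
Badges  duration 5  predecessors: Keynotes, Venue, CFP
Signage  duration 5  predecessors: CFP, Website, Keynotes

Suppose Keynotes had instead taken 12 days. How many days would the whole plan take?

Actual critical path: CFP→Keynotes→Badges = 6+6+5 = 17 ⇒ 17 days.
Keynotes is on the critical path; changing it to 12 makes that path 23 days.
No other chain overtakes it, so the finish is 23 days.

23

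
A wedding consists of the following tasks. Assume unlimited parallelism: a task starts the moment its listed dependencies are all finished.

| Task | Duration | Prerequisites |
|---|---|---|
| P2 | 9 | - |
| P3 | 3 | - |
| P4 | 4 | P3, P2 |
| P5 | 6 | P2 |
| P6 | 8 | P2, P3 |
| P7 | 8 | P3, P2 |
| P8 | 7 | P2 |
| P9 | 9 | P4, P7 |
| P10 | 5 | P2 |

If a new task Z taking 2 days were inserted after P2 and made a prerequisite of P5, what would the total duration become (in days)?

Originally the schedule takes 26 days.
With Z inserted, P5 now waits for max(P2, Z).
New critical path: P2→P7→P9 = 9+8+9 = 26 ⇒ 26 days.

26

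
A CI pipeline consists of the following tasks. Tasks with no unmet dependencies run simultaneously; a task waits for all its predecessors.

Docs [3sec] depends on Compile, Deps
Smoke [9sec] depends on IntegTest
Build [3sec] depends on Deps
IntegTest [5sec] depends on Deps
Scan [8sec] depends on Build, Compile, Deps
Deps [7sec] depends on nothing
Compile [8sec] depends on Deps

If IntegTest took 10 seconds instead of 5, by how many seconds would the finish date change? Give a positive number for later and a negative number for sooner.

As given, the longest chain is Deps→Compile→Scan = 7+8+8 = 23, so the finish is 23 seconds.
IntegTest has 2 seconds of float (longest path through it is 21).
The binding chain switches to Deps→IntegTest→Smoke = 7+10+9 = 26; finish 26 seconds.
Change in finish: 26 − 23 = +3 seconds.

3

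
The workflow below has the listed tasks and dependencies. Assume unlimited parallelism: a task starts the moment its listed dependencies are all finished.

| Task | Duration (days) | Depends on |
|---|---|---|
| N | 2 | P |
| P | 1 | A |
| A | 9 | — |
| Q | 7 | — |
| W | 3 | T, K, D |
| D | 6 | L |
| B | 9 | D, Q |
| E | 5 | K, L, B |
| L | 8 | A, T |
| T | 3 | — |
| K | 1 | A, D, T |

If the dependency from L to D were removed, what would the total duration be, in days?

22

Original critical path: A→L→D→B→E = 9+8+6+9+5 = 37 ⇒ 37 days.
Without L→D, D's earliest start moves from 17 to 0.
New critical path: A→L→E = 9+8+5 = 22 ⇒ 22 days.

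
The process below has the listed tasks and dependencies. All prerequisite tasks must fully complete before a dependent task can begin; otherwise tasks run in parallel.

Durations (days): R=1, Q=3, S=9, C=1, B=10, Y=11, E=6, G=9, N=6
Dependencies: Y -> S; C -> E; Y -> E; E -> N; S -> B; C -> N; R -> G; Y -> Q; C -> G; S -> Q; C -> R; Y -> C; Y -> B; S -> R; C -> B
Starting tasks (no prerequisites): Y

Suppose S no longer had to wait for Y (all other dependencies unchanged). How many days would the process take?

Original critical path: Y→S→B = 11+9+10 = 30 ⇒ 30 days.
Without Y→S, S's earliest start moves from 11 to 0.
The longest chain is now Y→C→E→N = 11+1+6+6 = 24, so the process takes 24 days.

24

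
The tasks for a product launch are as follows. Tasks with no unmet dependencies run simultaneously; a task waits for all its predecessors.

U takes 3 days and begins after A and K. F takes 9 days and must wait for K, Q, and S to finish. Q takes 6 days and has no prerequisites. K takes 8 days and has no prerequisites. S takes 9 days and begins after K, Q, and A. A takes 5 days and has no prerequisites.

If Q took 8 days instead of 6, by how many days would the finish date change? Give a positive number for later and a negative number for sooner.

0

As given, the longest chain is K→S→F = 8+9+9 = 26, so the finish is 26 days.
Q is off the critical path — its longest chain is 24 days, giving 2 of slack.
The binding chain switches to Q→S→F = 8+9+9 = 26; finish 26 days.
Change in finish: 26 − 26 = +0 days.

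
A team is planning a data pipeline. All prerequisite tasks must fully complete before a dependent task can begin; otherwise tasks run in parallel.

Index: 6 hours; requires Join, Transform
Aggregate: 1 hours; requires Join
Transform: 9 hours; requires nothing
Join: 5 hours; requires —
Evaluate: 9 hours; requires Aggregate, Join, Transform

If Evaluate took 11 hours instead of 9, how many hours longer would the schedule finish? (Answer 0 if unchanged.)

Critical path before the change: Transform→Evaluate = 9+9 = 18 giving 18 hours.
Evaluate is on the critical path; changing it to 11 makes that path 20 hours.
That remains the longest chain; total 20 hours.
Change in finish: 20 − 18 = +2 hours.

2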